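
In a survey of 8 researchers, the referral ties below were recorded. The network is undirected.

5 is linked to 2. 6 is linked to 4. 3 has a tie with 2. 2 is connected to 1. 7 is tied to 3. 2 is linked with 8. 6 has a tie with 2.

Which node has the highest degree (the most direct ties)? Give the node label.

Degrees — 1:1, 2:5, 3:2, 4:1, 5:1, 6:2, 7:1, 8:1.
The maximum is 5, attained only by 2.

2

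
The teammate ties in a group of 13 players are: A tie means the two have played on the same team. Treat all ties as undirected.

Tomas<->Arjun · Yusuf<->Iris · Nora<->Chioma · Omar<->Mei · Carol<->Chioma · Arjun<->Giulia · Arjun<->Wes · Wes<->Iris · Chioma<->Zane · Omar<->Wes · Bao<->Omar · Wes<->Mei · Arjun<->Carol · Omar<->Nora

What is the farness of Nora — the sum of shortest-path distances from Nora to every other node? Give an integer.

30

Distances from Nora: Arjun:3, Bao:2, Carol:2, Chioma:1, Giulia:4, Iris:3, Mei:2, Omar:1, Tomas:4, Wes:2, Yusuf:4, Zane:2.
Sum = 3 + 2 + 2 + 1 + 4 + 3 + 2 + 1 + 4 + 2 + 4 + 2 = 30.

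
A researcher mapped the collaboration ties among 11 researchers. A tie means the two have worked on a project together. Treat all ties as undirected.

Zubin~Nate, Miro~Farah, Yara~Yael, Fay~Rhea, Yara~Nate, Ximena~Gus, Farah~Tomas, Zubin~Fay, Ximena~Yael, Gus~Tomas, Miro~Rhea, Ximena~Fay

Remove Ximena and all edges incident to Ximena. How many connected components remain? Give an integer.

Ximena's neighbors (Fay, Gus, and Yael) remain reachable from one another through other ties, so the rest of the network stays in one piece.

1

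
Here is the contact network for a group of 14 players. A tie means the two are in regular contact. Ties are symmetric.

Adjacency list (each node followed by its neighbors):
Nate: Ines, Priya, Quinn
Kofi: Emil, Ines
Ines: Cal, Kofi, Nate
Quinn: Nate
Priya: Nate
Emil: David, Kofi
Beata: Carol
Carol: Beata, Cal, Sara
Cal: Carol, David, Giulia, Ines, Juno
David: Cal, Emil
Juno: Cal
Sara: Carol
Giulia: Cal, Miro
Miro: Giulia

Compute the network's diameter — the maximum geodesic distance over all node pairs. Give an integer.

5

Eccentricity of each node (its greatest distance to any other): Beata:5, Cal:3, Carol:4, David:4, Emil:4, Giulia:4, Ines:3, Juno:4, Kofi:4, Miro:5, Nate:4, Priya:5, Quinn:5, Sara:5.
The maximum eccentricity is 5, realized for instance by the pair Miro–Priya via Miro – Giulia – Cal – Ines – Nate – Priya. So the diameter is 5.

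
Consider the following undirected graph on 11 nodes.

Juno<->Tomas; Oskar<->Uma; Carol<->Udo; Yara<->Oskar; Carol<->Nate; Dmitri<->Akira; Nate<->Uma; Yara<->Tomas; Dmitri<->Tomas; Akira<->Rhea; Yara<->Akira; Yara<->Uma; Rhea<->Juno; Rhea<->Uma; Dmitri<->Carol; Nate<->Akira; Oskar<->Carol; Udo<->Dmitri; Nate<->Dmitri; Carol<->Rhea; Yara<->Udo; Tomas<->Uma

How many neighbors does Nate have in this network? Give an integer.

Nate is directly tied to Akira, Carol, Dmitri, and Uma. That is 4 neighbors, so the degree of Nate is 4.

4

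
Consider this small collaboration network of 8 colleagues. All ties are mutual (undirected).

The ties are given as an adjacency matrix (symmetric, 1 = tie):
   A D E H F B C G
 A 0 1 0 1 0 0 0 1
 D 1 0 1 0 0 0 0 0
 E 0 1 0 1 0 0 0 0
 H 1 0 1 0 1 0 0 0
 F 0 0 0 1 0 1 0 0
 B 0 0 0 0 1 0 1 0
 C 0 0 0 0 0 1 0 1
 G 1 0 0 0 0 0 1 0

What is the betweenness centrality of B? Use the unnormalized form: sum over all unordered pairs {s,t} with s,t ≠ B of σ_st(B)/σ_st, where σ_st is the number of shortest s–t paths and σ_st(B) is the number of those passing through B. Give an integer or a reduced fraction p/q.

Pairs whose geodesics pass through B — E–C: 1/3; H–C: 1/2; F–C: 1; F–G: 1/2.
All other pairs contribute 0.
Summing the contributions gives betweenness(B) = 7/3.

7/3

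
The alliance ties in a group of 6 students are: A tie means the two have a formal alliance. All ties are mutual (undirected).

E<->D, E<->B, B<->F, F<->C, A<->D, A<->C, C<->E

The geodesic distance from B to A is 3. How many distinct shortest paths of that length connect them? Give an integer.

The shortest distance is 3. The length-3 paths are: B–E–D–A; B–E–C–A; B–F–C–A.
That gives 3 distinct shortest paths.

3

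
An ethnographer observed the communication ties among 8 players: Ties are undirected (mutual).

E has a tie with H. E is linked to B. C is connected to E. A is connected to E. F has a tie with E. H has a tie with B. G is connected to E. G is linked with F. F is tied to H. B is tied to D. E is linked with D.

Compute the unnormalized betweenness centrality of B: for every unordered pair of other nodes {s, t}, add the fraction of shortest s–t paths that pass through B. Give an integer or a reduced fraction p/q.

1/2

Pairs whose geodesics pass through B — H–D: 1/2.
All other pairs contribute 0.
Summing the contributions gives betweenness(B) = 1/2.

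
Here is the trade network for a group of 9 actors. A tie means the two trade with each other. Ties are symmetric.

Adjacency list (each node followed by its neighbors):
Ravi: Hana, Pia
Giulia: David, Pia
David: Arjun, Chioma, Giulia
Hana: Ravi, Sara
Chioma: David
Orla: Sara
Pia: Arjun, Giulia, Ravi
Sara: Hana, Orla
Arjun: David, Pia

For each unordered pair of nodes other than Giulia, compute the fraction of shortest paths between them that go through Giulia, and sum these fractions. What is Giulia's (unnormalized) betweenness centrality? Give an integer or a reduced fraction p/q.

Pairs whose geodesics pass through Giulia — Pia–Chioma: 1/2; Pia–David: 1/2; Hana–Chioma: 1/2; Hana–David: 1/2; Chioma–Sara: 1/2; Chioma–Ravi: 1/2; Chioma–Orla: 1/2; Sara–David: 1/2; Ravi–David: 1/2; David–Orla: 1/2.
All other pairs contribute 0.
Summing the contributions gives betweenness(Giulia) = 5.

5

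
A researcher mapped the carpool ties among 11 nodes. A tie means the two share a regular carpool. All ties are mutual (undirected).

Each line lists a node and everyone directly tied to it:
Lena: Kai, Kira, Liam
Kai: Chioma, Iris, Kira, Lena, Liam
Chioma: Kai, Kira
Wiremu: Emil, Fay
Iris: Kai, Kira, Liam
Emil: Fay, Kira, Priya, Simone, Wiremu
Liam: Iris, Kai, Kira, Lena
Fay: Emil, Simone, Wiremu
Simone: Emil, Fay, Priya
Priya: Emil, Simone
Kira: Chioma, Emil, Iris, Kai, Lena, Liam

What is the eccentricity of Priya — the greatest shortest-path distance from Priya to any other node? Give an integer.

3

Distances from Priya: Chioma:3, Emil:1, Fay:2, Iris:3, Kai:3, Kira:2, Lena:3, Liam:3, Simone:1, Wiremu:2.
The largest is 3 (to Kai, Chioma, Lena, Iris, and Liam), so the eccentricity of Priya is 3.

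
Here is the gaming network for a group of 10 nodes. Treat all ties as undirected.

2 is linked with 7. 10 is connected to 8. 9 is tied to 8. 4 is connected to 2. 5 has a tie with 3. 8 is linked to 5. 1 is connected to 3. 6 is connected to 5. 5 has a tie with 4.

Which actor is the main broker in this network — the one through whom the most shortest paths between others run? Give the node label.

Unnormalized betweenness of each node: 1:0, 2:8, 3:8, 4:14, 5:29, 6:0, 7:0, 8:15, 9:0, 10:0.
5 has the largest value, 29, making it the main broker — the node through which the most shortest paths run.

5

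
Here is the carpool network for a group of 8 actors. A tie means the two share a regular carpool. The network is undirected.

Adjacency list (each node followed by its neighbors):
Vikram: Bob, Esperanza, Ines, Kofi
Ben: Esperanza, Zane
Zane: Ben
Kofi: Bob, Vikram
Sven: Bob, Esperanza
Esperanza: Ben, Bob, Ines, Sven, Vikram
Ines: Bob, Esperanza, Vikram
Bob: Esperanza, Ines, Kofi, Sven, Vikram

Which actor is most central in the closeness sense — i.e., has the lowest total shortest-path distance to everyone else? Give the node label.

Esperanza

Farness (sum of distances to all others) for each node — Ben:13, Bob:10, Esperanza:9, Ines:12, Kofi:15, Sven:13, Vikram:11, Zane:19.
The smallest farness is 9, for Esperanza, so Esperanza has the highest closeness.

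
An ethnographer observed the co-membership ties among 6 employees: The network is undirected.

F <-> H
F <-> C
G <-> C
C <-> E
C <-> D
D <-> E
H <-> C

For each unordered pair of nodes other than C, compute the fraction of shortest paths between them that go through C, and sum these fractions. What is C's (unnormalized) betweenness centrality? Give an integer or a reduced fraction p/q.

8

Pairs whose geodesics pass through C — F–G: 1; F–E: 1; F–D: 1; G–E: 1; G–H: 1; G–D: 1; E–H: 1; H–D: 1.
All other pairs contribute 0.
Summing the contributions gives betweenness(C) = 8.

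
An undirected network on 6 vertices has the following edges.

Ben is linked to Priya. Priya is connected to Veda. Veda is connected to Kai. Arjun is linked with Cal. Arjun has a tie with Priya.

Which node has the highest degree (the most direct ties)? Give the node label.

Degrees — Arjun:2, Ben:1, Cal:1, Kai:1, Priya:3, Veda:2.
The maximum is 3, attained only by Priya.

Priya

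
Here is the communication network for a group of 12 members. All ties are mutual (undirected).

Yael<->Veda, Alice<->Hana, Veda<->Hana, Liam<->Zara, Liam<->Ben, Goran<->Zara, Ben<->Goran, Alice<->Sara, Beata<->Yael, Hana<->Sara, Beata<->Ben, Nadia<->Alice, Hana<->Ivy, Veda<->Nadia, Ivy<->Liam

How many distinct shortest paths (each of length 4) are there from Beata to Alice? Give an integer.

2

The shortest distance is 4. The length-4 paths are: Beata–Yael–Veda–Nadia–Alice; Beata–Yael–Veda–Hana–Alice.
That gives 2 distinct shortest paths.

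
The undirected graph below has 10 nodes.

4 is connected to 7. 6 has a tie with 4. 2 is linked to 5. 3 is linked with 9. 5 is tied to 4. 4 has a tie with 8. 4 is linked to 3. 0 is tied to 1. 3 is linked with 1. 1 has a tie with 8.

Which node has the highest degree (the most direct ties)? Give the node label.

4

Degrees — 0:1, 1:3, 2:1, 3:3, 4:5, 5:2, 6:1, 7:1, 8:2, 9:1.
The maximum is 5, attained only by 4.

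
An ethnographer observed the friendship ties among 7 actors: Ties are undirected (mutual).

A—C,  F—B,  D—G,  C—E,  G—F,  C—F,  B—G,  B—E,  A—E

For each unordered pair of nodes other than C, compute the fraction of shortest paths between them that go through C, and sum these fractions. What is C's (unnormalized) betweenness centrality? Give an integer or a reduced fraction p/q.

Pairs whose geodesics pass through C — D–A: 1/2; F–E: 1/2; F–A: 1; G–A: 1/2.
All other pairs contribute 0.
Summing the contributions gives betweenness(C) = 5/2.

5/2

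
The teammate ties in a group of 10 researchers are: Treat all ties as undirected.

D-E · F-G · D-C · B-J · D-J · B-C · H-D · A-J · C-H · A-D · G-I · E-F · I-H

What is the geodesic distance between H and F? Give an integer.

3

One shortest route is H – I – G – F, which uses 3 edges, and at distance 2 from H we only reach {A, B, E, G, J}, which does not include F. So d(H,F) = 3.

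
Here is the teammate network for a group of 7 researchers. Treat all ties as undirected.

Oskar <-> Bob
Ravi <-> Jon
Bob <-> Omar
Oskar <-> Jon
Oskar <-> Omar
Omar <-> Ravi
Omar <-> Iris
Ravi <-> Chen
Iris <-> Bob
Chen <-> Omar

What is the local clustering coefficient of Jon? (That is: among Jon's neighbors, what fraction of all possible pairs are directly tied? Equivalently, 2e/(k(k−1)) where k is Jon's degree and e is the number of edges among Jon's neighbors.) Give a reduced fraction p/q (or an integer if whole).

Jon's neighbors: Oskar and Ravi (k = 2).
Possible neighbor pairs: C(2,2) = 1. Edges among them: none → e = 0.
Clustering(Jon) = 0/1.

0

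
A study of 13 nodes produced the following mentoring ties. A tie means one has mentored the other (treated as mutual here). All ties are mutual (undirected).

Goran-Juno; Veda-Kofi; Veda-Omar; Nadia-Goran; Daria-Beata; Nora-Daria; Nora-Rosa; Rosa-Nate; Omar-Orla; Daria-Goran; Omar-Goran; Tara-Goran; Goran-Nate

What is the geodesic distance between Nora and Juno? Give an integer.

One shortest route is Nora – Daria – Goran – Juno, which uses 3 edges, and at distance 2 from Nora we only reach {Beata, Goran, Nate}, which does not include Juno. So d(Nora,Juno) = 3.

3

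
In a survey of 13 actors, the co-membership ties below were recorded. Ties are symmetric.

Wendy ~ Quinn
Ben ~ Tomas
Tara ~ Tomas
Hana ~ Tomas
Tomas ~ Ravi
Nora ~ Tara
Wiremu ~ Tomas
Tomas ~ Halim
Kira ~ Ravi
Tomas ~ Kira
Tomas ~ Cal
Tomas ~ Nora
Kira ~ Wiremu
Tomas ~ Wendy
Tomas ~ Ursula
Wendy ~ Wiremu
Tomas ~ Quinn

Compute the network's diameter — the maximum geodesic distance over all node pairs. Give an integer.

2

Eccentricity of each node (its greatest distance to any other): Ben:2, Cal:2, Halim:2, Hana:2, Kira:2, Nora:2, Quinn:2, Ravi:2, Tara:2, Tomas:1, Ursula:2, Wendy:2, Wiremu:2.
The maximum eccentricity is 2, realized for instance by the pair Wendy–Ben via Wendy – Tomas – Ben. So the diameter is 2.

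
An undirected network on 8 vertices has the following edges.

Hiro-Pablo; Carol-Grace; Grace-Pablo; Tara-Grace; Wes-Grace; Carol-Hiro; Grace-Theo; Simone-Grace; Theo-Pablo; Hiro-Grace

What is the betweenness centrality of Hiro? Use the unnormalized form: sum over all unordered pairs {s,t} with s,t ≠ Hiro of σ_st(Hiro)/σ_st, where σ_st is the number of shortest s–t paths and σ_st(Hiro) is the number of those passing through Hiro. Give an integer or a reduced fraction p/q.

1/2

Pairs whose geodesics pass through Hiro — Carol–Pablo: 1/2.
All other pairs contribute 0.
Summing the contributions gives betweenness(Hiro) = 1/2.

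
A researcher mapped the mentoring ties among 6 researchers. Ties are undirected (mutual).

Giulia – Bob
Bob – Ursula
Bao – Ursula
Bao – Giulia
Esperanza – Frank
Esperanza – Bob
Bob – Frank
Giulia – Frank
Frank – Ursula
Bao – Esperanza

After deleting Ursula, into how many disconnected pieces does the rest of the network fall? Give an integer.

1

Ursula's neighbors (Bao, Bob, and Frank) remain reachable from one another through other ties, so the rest of the network stays in one piece.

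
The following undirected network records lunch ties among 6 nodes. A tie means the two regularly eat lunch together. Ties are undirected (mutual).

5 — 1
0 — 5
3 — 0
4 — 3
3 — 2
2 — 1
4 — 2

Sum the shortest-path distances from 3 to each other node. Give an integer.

Distances from 3: 0:1, 1:2, 2:1, 4:1, 5:2.
Sum = 1 + 2 + 1 + 1 + 2 = 7.

7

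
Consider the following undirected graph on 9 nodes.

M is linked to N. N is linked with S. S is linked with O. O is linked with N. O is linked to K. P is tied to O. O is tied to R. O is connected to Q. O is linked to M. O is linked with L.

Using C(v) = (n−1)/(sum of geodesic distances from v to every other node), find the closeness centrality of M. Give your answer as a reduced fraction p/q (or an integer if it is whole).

Distances from M: K:2, L:2, N:1, O:1, P:2, Q:2, R:2, S:2. Sum = 14.
n = 9, so closeness = 8/14 = 4/7.

4/7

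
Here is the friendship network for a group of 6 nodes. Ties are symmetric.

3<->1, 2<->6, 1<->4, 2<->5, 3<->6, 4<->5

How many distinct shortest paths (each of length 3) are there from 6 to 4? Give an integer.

The shortest distance is 3. The length-3 paths are: 6–3–1–4; 6–2–5–4.
That gives 2 distinct shortest paths.

2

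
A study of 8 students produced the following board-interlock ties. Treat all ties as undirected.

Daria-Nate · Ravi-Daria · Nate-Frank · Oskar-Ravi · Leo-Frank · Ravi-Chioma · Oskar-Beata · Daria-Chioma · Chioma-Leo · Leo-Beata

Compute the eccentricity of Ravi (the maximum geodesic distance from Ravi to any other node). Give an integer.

Distances from Ravi: Beata:2, Chioma:1, Daria:1, Frank:3, Leo:2, Nate:2, Oskar:1.
The largest is 3 (to Frank), so the eccentricity of Ravi is 3.

3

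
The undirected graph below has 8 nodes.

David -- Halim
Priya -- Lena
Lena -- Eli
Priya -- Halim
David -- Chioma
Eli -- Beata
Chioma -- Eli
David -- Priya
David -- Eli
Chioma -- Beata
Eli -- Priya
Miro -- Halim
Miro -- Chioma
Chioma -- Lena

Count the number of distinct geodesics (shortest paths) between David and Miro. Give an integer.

The shortest distance is 2. The length-2 paths are: David–Chioma–Miro; David–Halim–Miro.
That gives 2 distinct shortest paths.

2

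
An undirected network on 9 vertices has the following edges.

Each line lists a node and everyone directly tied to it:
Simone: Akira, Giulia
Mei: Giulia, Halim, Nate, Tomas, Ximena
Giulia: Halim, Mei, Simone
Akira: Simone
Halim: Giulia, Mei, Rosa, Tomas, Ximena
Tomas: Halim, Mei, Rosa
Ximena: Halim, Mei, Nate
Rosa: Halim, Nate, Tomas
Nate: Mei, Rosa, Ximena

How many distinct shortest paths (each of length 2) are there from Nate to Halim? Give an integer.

The shortest distance is 2. The length-2 paths are: Nate–Ximena–Halim; Nate–Rosa–Halim; Nate–Mei–Halim.
That gives 3 distinct shortest paths.

3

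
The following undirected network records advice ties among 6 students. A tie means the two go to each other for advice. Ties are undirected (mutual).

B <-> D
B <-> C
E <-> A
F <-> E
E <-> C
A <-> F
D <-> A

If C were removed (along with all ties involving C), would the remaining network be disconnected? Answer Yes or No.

No

Even without C, every remaining node can still reach every other (the residual graph is connected), so C is not a cut vertex.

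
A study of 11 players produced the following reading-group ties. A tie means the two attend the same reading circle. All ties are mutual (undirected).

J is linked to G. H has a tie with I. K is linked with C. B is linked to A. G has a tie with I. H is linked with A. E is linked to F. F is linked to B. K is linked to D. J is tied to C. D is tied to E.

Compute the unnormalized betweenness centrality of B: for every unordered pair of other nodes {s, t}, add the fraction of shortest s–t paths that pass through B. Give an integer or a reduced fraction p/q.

Pairs whose geodesics pass through B — I–E: 1; I–F: 1; G–F: 1; K–A: 1; D–A: 1; D–H: 1; E–A: 1; E–H: 1; F–A: 1; F–H: 1.
All other pairs contribute 0.
Summing the contributions gives betweenness(B) = 10.

10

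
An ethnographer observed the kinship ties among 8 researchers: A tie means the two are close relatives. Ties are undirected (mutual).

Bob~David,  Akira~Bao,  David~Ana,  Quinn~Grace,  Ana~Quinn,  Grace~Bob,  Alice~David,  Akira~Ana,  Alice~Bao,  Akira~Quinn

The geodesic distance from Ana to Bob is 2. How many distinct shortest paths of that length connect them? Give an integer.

The shortest distance is 2, and the only length-2 path is Ana–David–Bob. So there is exactly 1 shortest path.

1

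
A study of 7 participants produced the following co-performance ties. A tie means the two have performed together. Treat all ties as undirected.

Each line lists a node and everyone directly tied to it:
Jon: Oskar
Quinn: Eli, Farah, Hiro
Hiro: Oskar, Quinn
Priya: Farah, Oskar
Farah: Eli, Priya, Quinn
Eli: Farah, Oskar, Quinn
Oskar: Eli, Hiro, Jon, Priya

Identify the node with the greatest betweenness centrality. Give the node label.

Unnormalized betweenness of each node: Eli:2, Farah:3/2, Hiro:1, Jon:0, Oskar:7, Priya:1, Quinn:3/2.
Oskar has the largest value, 7, making it the main broker — the node through which the most shortest paths run.

Oskar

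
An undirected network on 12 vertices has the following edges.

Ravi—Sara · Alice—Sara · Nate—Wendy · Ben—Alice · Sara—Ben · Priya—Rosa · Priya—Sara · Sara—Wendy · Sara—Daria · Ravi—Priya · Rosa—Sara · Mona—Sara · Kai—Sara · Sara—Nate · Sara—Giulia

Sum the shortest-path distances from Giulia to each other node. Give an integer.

Distances from Giulia: Alice:2, Ben:2, Daria:2, Kai:2, Mona:2, Nate:2, Priya:2, Ravi:2, Rosa:2, Sara:1, Wendy:2.
Sum = 2 + 2 + 2 + 2 + 2 + 2 + 2 + 2 + 2 + 1 + 2 = 21.

21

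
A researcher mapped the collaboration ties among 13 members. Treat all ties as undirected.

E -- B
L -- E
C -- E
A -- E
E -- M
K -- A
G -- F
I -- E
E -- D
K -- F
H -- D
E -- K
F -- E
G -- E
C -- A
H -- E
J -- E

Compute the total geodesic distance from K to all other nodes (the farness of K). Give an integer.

Distances from K: A:1, B:2, C:2, D:2, E:1, F:1, G:2, H:2, I:2, J:2, L:2, M:2.
Sum = 1 + 2 + 2 + 2 + 1 + 1 + 2 + 2 + 2 + 2 + 2 + 2 = 21.

21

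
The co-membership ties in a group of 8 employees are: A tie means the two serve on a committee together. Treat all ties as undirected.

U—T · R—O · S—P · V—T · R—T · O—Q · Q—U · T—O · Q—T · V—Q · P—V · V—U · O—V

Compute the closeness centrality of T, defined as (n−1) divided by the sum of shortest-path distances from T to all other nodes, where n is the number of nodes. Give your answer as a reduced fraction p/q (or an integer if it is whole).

7/10

Distances from T: O:1, P:2, Q:1, R:1, S:3, U:1, V:1. Sum = 10.
n = 8, so closeness = 7/10.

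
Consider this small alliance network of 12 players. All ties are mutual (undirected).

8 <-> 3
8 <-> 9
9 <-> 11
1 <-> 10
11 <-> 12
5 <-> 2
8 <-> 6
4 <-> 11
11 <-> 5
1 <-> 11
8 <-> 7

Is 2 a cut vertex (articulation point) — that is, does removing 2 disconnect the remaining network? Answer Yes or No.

Even without 2, every remaining node can still reach every other (the residual graph is connected), so 2 is not a cut vertex.

No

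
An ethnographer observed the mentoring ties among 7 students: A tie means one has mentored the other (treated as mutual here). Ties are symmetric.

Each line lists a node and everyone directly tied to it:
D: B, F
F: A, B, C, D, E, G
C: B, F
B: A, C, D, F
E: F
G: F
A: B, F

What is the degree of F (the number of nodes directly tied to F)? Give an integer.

F is directly tied to A, B, C, D, E, and G. That is 6 neighbors, so the degree of F is 6.

6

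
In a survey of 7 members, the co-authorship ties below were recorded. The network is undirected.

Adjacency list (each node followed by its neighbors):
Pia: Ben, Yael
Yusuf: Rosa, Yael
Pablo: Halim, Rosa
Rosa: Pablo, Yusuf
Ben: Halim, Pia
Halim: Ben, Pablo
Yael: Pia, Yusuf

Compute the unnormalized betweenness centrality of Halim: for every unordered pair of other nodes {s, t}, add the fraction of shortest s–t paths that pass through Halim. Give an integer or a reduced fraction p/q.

Pairs whose geodesics pass through Halim — Ben–Pablo: 1; Ben–Rosa: 1; Pablo–Pia: 1.
All other pairs contribute 0.
Summing the contributions gives betweenness(Halim) = 3.

3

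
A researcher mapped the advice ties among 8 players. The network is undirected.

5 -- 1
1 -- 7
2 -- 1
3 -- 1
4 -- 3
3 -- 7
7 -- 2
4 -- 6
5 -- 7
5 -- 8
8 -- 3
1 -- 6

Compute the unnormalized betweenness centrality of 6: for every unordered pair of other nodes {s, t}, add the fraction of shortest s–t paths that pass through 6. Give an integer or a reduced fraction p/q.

13/12

Pairs whose geodesics pass through 6 — 5–4: 1/4; 4–1: 1/2; 4–2: 1/3.
All other pairs contribute 0.
Summing the contributions gives betweenness(6) = 13/12.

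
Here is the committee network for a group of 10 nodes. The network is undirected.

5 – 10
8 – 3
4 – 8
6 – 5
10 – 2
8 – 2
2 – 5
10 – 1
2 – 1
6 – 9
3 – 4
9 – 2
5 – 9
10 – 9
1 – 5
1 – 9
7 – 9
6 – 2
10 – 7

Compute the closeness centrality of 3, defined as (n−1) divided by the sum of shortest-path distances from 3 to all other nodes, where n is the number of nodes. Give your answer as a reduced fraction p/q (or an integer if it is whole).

9/23

Distances from 3: 1:3, 2:2, 4:1, 5:3, 6:3, 7:4, 8:1, 9:3, 10:3. Sum = 23.
n = 10, so closeness = 9/23.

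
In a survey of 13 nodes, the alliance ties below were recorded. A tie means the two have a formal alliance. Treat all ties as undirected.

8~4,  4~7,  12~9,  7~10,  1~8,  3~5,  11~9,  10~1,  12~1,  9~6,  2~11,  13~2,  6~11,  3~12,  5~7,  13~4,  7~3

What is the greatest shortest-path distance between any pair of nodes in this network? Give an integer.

Eccentricity of each node (its greatest distance to any other): 1:4, 2:4, 3:4, 4:4, 5:4, 6:4, 7:4, 8:4, 9:4, 10:4, 11:4, 12:4, 13:4.
The maximum eccentricity is 4, realized for instance by the pair 10–6 via 10 – 1 – 12 – 9 – 6. So the diameter is 4.

4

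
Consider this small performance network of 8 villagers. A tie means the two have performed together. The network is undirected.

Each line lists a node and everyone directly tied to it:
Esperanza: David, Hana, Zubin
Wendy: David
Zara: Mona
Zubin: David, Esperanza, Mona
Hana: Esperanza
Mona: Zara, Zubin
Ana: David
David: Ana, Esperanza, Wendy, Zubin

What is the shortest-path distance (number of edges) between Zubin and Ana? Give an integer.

One shortest route is Zubin – David – Ana, which uses 2 edges, and Zubin and Ana are not directly tied, so nothing shorter exists. So d(Zubin,Ana) = 2.

2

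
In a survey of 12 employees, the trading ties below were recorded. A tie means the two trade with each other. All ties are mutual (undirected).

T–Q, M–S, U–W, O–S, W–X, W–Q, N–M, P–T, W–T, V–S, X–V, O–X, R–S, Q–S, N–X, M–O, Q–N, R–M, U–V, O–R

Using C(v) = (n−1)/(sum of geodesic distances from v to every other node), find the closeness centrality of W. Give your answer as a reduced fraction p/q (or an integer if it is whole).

11/20

Distances from W: M:3, N:2, O:2, P:2, Q:1, R:3, S:2, T:1, U:1, V:2, X:1. Sum = 20.
n = 12, so closeness = 11/20.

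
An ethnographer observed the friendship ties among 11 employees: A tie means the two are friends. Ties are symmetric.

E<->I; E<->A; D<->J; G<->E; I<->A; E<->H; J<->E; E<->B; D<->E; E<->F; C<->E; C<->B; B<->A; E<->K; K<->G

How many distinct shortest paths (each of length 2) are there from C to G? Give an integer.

The shortest distance is 2, and the only length-2 path is C–E–G. So there is exactly 1 shortest path.

1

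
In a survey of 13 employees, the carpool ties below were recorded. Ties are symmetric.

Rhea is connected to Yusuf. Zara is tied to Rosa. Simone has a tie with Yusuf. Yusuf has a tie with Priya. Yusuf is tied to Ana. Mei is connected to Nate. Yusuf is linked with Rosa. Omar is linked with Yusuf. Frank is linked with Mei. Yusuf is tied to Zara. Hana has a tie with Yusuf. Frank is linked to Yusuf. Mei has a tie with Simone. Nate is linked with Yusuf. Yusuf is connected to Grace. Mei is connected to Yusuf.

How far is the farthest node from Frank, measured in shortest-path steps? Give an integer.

Distances from Frank: Ana:2, Grace:2, Hana:2, Mei:1, Nate:2, Omar:2, Priya:2, Rhea:2, Rosa:2, Simone:2, Yusuf:1, Zara:2.
The largest is 2 (to Ana, Nate, Priya, Grace, Rhea, Rosa, Hana, Omar, Simone, and Zara), so the eccentricity of Frank is 2.

2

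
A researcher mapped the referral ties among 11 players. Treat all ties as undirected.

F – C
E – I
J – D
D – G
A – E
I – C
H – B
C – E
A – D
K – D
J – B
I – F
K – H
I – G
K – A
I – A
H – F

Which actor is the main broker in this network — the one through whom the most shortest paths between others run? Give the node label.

D

Unnormalized betweenness of each node: A:8, B:9/4, C:13/12, D:19/2, E:17/12, F:25/4, G:23/12, H:49/6, I:35/4, J:11/4, K:47/12.
D has the largest value, 19/2, making it the main broker — the node through which the most shortest paths run.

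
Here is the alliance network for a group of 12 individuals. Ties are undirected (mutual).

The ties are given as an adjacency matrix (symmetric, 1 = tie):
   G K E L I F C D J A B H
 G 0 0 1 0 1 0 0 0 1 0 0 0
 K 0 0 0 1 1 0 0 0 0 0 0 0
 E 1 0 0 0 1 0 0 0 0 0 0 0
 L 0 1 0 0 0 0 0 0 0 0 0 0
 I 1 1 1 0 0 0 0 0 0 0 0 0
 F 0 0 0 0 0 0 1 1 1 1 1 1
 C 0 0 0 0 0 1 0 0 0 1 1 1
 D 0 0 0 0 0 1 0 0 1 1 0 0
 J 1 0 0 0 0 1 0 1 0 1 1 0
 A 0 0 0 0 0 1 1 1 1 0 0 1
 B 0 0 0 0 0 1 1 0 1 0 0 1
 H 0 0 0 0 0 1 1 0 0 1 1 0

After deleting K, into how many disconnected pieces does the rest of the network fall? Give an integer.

2

Without K, the remaining ties split the others into: {A, B, C, D, E, F, G, H, I, J}; {L}.
That's 2 separate components.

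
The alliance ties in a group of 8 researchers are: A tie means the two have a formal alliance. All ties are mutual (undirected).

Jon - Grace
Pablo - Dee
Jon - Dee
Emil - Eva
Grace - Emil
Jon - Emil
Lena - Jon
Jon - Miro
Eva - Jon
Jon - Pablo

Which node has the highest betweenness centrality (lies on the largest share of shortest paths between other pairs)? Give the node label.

Jon

Unnormalized betweenness of each node: Dee:0, Emil:1/2, Eva:0, Grace:0, Jon:35/2, Lena:0, Miro:0, Pablo:0.
Jon has the largest value, 35/2, making it the main broker — the node through which the most shortest paths run.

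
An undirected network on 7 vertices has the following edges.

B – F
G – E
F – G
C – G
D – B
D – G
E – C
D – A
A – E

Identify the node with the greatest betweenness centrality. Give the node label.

G

Unnormalized betweenness of each node: A:5/6, B:5/6, C:0, D:23/6, E:11/6, F:4/3, G:19/3.
G has the largest value, 19/3, making it the main broker — the node through which the most shortest paths run.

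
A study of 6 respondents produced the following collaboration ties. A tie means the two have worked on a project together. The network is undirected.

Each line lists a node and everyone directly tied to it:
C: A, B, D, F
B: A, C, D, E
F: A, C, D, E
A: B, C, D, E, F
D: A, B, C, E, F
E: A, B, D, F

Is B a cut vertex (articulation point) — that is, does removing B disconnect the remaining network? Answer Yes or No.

Even without B, every remaining node can still reach every other (the residual graph is connected), so B is not a cut vertex.

No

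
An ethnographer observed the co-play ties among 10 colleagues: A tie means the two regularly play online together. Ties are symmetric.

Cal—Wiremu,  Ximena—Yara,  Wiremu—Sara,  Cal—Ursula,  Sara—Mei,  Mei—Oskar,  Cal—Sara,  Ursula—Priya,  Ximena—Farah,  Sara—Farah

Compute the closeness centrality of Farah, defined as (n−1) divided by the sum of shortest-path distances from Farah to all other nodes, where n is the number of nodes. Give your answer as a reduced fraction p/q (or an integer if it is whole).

9/20

Distances from Farah: Cal:2, Mei:2, Oskar:3, Priya:4, Sara:1, Ursula:3, Wiremu:2, Ximena:1, Yara:2. Sum = 20.
n = 10, so closeness = 9/20.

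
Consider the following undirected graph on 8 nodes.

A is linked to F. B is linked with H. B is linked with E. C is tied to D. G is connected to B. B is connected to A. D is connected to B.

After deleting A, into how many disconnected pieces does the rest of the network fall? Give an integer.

2

Without A, the remaining ties split the others into: {B, C, D, E, G, H}; {F}.
That's 2 separate components.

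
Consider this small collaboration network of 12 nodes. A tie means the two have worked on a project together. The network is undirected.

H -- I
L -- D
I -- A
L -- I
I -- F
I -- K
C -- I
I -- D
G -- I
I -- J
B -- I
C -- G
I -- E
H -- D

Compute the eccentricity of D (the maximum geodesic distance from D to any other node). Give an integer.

Distances from D: A:2, B:2, C:2, E:2, F:2, G:2, H:1, I:1, J:2, K:2, L:1.
The largest is 2 (to G, F, J, C, E, A, K, and B), so the eccentricity of D is 2.

2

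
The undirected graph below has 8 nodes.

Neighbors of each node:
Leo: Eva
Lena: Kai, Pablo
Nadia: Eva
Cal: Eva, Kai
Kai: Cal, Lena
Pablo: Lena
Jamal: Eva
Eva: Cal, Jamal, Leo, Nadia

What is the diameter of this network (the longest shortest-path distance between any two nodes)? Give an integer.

Eccentricity of each node (its greatest distance to any other): Cal:3, Eva:4, Jamal:5, Kai:3, Lena:4, Leo:5, Nadia:5, Pablo:5.
The maximum eccentricity is 5, realized for instance by the pair Pablo–Nadia via Pablo – Lena – Kai – Cal – Eva – Nadia. So the diameter is 5.

5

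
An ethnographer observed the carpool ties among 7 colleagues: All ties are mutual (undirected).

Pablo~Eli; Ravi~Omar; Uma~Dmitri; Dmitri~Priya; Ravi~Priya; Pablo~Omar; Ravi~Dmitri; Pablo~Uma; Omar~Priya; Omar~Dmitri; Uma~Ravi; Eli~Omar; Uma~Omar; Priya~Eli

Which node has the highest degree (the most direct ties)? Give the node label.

Omar

Degrees — Dmitri:4, Eli:3, Omar:6, Pablo:3, Priya:4, Ravi:4, Uma:4.
The maximum is 6, attained only by Omar.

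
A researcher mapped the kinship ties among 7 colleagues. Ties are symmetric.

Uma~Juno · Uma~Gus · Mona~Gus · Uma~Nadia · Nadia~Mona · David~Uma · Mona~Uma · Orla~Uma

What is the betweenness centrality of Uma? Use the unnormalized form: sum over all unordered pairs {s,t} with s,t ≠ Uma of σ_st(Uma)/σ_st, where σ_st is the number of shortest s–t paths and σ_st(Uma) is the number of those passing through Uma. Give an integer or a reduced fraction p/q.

25/2

Pairs whose geodesics pass through Uma — Nadia–Gus: 1/2; Nadia–Juno: 1; Nadia–David: 1; Nadia–Orla: 1; Mona–Juno: 1; Mona–David: 1; Mona–Orla: 1; Gus–Juno: 1; Gus–David: 1; Gus–Orla: 1; Juno–David: 1; Juno–Orla: 1; David–Orla: 1.
All other pairs contribute 0.
Summing the contributions gives betweenness(Uma) = 25/2.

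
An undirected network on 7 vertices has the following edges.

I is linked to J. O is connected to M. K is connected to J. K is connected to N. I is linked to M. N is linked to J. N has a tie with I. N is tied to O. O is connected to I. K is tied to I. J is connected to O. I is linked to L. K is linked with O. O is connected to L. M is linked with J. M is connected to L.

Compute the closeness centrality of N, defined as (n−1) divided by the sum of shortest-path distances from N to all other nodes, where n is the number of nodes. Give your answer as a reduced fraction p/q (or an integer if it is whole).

Distances from N: I:1, J:1, K:1, L:2, M:2, O:1. Sum = 8.
n = 7, so closeness = 6/8 = 3/4.

3/4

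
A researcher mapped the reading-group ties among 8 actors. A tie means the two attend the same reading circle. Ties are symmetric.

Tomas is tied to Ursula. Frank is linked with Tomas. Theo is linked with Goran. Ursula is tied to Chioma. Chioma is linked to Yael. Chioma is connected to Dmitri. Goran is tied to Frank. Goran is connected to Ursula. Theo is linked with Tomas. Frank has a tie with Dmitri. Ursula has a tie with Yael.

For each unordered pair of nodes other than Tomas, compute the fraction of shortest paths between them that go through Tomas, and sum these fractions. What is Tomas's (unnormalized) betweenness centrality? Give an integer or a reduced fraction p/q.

10/3

Pairs whose geodesics pass through Tomas — Dmitri–Theo: 1/2; Chioma–Theo: 1/2; Yael–Theo: 1/2; Yael–Frank: 1/3; Ursula–Theo: 1/2; Ursula–Frank: 1/2; Theo–Frank: 1/2.
All other pairs contribute 0.
Summing the contributions gives betweenness(Tomas) = 10/3.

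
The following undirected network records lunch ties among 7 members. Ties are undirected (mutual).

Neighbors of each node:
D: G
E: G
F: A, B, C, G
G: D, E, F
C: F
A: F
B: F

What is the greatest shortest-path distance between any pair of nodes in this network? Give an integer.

3

Eccentricity of each node (its greatest distance to any other): A:3, B:3, C:3, D:3, E:3, F:2, G:2.
The maximum eccentricity is 3, realized for instance by the pair A–D via A – F – G – D. So the diameter is 3.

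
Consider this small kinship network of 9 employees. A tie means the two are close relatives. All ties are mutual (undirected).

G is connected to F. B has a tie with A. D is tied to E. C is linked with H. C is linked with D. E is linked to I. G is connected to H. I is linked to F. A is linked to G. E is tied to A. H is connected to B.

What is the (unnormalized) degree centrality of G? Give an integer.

3

G is directly tied to A, F, and H. That is 3 neighbors, so the degree of G is 3.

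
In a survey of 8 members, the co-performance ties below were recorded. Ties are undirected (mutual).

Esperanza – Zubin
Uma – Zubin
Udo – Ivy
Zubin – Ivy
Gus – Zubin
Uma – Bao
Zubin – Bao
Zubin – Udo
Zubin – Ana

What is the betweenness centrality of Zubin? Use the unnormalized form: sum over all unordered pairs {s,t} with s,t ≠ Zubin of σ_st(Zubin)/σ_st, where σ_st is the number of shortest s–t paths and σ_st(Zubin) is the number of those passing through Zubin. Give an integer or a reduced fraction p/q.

19

Pairs whose geodesics pass through Zubin — Ana–Gus: 1; Ana–Udo: 1; Ana–Uma: 1; Ana–Esperanza: 1; Ana–Bao: 1; Ana–Ivy: 1; Gus–Udo: 1; Gus–Uma: 1; Gus–Esperanza: 1; Gus–Bao: 1; Gus–Ivy: 1; Udo–Uma: 1; Udo–Esperanza: 1; Udo–Bao: 1 … (+5 more pairs).
All other pairs contribute 0.
Summing the contributions gives betweenness(Zubin) = 19.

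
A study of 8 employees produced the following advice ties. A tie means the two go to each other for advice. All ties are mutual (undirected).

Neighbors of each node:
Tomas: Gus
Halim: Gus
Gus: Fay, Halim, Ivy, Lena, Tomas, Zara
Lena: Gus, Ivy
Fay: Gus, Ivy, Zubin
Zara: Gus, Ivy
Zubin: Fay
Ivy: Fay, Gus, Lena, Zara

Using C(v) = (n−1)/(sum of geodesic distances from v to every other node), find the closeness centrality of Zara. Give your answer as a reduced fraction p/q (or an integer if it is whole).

7/13

Distances from Zara: Fay:2, Gus:1, Halim:2, Ivy:1, Lena:2, Tomas:2, Zubin:3. Sum = 13.
n = 8, so closeness = 7/13.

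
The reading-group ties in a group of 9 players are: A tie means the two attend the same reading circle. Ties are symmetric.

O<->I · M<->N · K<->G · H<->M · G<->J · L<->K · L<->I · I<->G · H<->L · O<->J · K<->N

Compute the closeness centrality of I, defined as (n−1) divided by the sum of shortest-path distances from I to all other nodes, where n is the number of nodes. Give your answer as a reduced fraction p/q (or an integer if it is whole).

Distances from I: G:1, H:2, J:2, K:2, L:1, M:3, N:3, O:1. Sum = 15.
n = 9, so closeness = 8/15.

8/15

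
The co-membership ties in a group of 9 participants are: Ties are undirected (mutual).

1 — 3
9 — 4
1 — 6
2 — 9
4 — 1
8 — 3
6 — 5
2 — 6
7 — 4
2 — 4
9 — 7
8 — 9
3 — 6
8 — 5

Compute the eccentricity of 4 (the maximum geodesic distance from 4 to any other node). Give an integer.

Distances from 4: 1:1, 2:1, 3:2, 5:3, 6:2, 7:1, 8:2, 9:1.
The largest is 3 (to 5), so the eccentricity of 4 is 3.

3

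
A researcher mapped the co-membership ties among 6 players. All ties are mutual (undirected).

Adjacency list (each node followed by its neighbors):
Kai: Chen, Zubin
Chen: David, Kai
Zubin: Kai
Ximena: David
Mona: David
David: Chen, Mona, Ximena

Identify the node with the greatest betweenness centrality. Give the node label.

David

Unnormalized betweenness of each node: Chen:6, David:7, Kai:4, Mona:0, Ximena:0, Zubin:0.
David has the largest value, 7, making it the main broker — the node through which the most shortest paths run.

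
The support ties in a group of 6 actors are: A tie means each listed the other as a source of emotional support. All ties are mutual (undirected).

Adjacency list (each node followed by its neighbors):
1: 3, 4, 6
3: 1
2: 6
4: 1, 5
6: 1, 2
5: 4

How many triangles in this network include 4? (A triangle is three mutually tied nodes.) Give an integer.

4's neighbors are 1 and 5, but none of them are tied to each other, so no triangle contains 4.

0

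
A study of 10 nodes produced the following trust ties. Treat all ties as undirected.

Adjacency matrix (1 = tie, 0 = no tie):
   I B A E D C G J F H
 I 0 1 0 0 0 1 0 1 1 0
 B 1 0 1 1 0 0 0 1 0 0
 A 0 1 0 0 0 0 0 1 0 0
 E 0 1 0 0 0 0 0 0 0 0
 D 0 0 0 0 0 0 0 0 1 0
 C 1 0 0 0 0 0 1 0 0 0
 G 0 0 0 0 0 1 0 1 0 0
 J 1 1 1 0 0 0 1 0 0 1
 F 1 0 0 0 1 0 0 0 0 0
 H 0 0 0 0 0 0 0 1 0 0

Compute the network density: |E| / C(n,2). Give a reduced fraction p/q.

There are 12 edges and 10 nodes, so the maximum possible is C(10,2) = 45.
Density = 12/45 = 4/15.

4/15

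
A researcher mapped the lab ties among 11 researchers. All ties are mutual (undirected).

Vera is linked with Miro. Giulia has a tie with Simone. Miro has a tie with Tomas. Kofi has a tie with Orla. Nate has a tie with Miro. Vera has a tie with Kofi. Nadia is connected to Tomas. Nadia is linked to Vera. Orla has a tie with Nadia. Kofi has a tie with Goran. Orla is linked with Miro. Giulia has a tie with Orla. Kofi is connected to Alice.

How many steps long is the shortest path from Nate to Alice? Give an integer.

One shortest route is Nate – Miro – Orla – Kofi – Alice, which uses 4 edges, and at distance 3 from Nate we only reach {Giulia, Kofi, Nadia}, which does not include Alice. So d(Nate,Alice) = 4.

4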